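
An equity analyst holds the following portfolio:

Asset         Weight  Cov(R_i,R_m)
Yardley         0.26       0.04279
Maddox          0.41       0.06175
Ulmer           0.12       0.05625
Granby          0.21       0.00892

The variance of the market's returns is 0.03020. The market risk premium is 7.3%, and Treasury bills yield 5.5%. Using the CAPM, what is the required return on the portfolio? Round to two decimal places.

16.39%

β_Yardley = 0.04279 / 0.03020 = 1.4169
β_Maddox = 0.06175 / 0.03020 = 2.0447
β_Ulmer = 0.05625 / 0.03020 = 1.8626
β_Granby = 0.00892 / 0.03020 = 0.2954
β_P = Σ w_i β_i = 0.26×1.4169 + 0.41×2.0447 + 0.12×1.8626 + 0.21×0.2954 = 1.4923
E(R_P) = R_f + β_P × MRP = 5.5% + 1.4923 × 7.3% = 16.39%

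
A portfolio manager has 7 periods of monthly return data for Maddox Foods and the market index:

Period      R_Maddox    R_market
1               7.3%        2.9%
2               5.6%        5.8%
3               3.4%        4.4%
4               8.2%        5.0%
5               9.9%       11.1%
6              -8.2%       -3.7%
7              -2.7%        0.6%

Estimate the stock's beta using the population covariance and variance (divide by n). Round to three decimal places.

Mean R_i = (7.3 + 5.6 + 3.4 + 8.2 + 9.9 − 8.2 − 2.7) / 7 = 3.3571%
Mean R_m = (2.9 + 5.8 + 4.4 + 5.0 + 11.1 − 3.7 + 0.6) / 7 = 3.7286%
Σ(R_i − R̄_i)(R_m − R̄_m) = 160.5986  ⇒  Cov = 160.5986 / 7 = 22.9427
Σ(R_m − R̄_m)² = 126.3543  ⇒  Var(R_m) = 126.3543 / 7 = 18.0506
β = Cov / Var(R_m) = 22.9427 / 18.0506 = 1.2710

1.271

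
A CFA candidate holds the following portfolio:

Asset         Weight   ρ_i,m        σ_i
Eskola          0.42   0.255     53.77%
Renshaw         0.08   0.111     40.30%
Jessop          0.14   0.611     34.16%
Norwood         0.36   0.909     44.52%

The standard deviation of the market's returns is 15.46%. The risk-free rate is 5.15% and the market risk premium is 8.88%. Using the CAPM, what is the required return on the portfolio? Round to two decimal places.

18.71%

β_Eskola = 0.255 × 53.77% / 15.46% = 0.8869
β_Renshaw = 0.111 × 40.30% / 15.46% = 0.2893
β_Jessop = 0.611 × 34.16% / 15.46% = 1.3500
β_Norwood = 0.909 × 44.52% / 15.46% = 2.6176
β_P = Σ w_i β_i = 0.42×0.8869 + 0.08×0.2893 + 0.14×1.3500 + 0.36×2.6176 = 1.5270
E(R_P) = R_f + β_P × MRP = 5.15% + 1.5270 × 8.88% = 18.71%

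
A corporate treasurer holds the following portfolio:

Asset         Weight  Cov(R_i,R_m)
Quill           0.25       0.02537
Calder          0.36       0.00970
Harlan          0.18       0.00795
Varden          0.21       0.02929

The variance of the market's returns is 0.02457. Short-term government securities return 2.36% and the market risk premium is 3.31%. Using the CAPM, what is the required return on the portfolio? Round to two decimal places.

β_Quill = 0.02537 / 0.02457 = 1.0326
β_Calder = 0.00970 / 0.02457 = 0.3948
β_Harlan = 0.00795 / 0.02457 = 0.3236
β_Varden = 0.02929 / 0.02457 = 1.1921
β_P = Σ w_i β_i = 0.25×1.0326 + 0.36×0.3948 + 0.18×0.3236 + 0.21×1.1921 = 0.7089
E(R_P) = R_f + β_P × MRP = 2.36% + 0.7089 × 3.31% = 4.71%

4.71%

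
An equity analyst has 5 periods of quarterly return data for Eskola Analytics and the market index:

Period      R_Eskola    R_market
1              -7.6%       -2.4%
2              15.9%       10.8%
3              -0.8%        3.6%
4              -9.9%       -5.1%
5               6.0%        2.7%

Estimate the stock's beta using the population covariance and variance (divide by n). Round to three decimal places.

1.643

Mean R_i = (-7.6 + 15.9 − 0.8 − 9.9 + 6.0) / 5 = 0.7200%
Mean R_m = (-2.4 + 10.8 + 3.6 − 5.1 + 2.7) / 5 = 1.9200%
Σ(R_i − R̄_i)(R_m − R̄_m) = 246.8580  ⇒  Cov = 246.8580 / 5 = 49.3716
Σ(R_m − R̄_m)² = 150.2280  ⇒  Var(R_m) = 150.2280 / 5 = 30.0456
β = Cov / Var(R_m) = 49.3716 / 30.0456 = 1.6432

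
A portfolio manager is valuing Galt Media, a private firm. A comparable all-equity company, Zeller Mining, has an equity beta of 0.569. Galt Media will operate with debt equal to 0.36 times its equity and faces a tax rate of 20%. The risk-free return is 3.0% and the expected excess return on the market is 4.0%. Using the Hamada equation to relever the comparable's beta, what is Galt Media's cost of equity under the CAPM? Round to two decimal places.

β_L = β_U × [1 + (1 − t)(D/E)] = 0.569 × [1 + (1 − 0.20) × 0.36]
    = 0.569 × [1 + 0.80 × 0.36] = 0.569 × 1.2880 = 0.7329
E(R) = R_f + β_L × MRP = 3.0% + 0.7329 × 4.0% = 5.93%

5.93%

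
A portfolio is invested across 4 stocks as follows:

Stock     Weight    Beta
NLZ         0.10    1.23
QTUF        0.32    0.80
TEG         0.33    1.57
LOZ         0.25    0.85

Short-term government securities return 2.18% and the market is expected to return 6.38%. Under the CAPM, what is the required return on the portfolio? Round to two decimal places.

β_P = Σ w_i β_i = 0.10×1.23 + 0.32×0.80 + 0.33×1.57 + 0.25×0.85 = 1.1096
MRP = 6.38% − 2.18% = 4.20%
E(R_P) = R_f + β_P × MRP = 2.18% + 1.1096 × 4.20% = 6.84%

6.84%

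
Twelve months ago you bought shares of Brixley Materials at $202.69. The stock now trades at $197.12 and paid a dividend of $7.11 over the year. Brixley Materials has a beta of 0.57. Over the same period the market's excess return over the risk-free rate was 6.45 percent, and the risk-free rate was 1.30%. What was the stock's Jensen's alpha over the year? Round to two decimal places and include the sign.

Realised HPR = (P1 + D1 − P0) / P0 = (197.12 + 7.11 − 202.69) / 202.69 = 1.54 / 202.69 = 0.7598%
CAPM required = R_f + β·MRP = 1.30% + 0.57 × 6.45% = 4.9765%
α = realised − required = 0.7598% − 4.9765% = -4.22%

-4.22%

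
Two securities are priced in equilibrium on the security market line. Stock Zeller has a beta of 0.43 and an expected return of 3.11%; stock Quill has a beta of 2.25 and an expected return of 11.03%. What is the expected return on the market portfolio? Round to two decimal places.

Both satisfy E(R) = R_f + β·MRP, so the slope of the SML is
MRP = (11.03% − 3.11%) / (2.25 − 0.43) = 7.92% / 1.82 = 4.3516%
R_f = E(R_Zeller) − β_Zeller·MRP = 3.11% − 0.43 × 4.3516% = 1.2388%
E(R_m) = R_f + MRP = 1.2388% + 4.3516% = 5.59%

5.59%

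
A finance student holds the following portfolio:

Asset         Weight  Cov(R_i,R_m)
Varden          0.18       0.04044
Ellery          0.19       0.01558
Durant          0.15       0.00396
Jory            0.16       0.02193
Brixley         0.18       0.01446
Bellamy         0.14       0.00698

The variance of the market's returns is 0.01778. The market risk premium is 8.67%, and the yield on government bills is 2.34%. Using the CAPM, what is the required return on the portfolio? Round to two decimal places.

β_Varden = 0.04044 / 0.01778 = 2.2745
β_Ellery = 0.01558 / 0.01778 = 0.8763
β_Durant = 0.00396 / 0.01778 = 0.2227
β_Jory = 0.02193 / 0.01778 = 1.2334
β_Brixley = 0.01446 / 0.01778 = 0.8133
β_Bellamy = 0.00698 / 0.01778 = 0.3926
β_P = Σ w_i β_i = 0.18×2.2745 + 0.19×0.8763 + 0.15×0.2227 + 0.16×1.2334 + 0.18×0.8133 + 0.14×0.3926 = 1.0080
E(R_P) = R_f + β_P × MRP = 2.34% + 1.0080 × 8.67% = 11.08%

11.08%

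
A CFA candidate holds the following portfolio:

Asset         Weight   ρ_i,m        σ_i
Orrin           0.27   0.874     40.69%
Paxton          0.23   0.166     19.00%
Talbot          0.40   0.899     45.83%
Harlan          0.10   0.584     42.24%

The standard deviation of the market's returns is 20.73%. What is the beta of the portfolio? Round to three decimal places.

β_Orrin = 0.874 × 40.69% / 20.73% = 1.7155
β_Paxton = 0.166 × 19.00% / 20.73% = 0.1521
β_Talbot = 0.899 × 45.83% / 20.73% = 1.9875
β_Harlan = 0.584 × 42.24% / 20.73% = 1.1900
β_P = Σ w_i β_i = 0.27×1.7155 + 0.23×0.1521 + 0.40×1.9875 + 0.10×1.1900 = 1.4122

1.412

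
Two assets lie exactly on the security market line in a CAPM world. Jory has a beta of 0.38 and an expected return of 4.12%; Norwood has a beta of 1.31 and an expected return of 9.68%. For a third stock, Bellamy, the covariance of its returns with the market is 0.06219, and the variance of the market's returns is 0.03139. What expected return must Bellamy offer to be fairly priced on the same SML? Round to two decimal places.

MRP = (9.68% − 4.12%) / (1.31 − 0.38) = 5.9785%
R_f = 4.12% − 0.38 × 5.9785% = 1.8482%
β_Bellamy = Cov / Var(R_m) = 0.06219 / 0.03139 = 1.9812
E(R_Bellamy) = R_f + β × MRP = 1.8482% + 1.9812 × 5.9785% = 13.69%

13.69%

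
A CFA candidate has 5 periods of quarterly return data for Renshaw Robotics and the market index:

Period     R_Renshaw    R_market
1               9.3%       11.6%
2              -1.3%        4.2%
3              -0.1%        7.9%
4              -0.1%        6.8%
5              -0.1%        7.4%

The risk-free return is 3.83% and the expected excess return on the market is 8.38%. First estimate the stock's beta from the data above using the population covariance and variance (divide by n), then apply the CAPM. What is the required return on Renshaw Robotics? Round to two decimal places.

16.21%

Mean R_i = (9.3 − 1.3 − 0.1 − 0.1 − 0.1) / 5 = 1.5400%
Mean R_m = (11.6 + 4.2 + 7.9 + 6.8 + 7.4) / 5 = 7.5800%
Σ(R_i − R̄_i)(R_m − R̄_m) = 41.8440  ⇒  Cov = 41.8440 / 5 = 8.3688
Σ(R_m − R̄_m)² = 28.3280  ⇒  Var(R_m) = 28.3280 / 5 = 5.6656
β = Cov / Var(R_m) = 8.3688 / 5.6656 = 1.4771
E(R) = R_f + β × MRP = 3.83% + 1.4771 × 8.38% = 16.21%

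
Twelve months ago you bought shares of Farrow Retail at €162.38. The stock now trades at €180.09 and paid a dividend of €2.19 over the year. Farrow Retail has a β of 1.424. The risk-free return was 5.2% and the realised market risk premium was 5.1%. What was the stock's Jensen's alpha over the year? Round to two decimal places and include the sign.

Realised HPR = (P1 + D1 − P0) / P0 = (180.09 + 2.19 − 162.38) / 162.38 = 19.90 / 162.38 = 12.2552%
CAPM required = R_f + β·MRP = 5.2% + 1.424 × 5.1% = 12.4624%
α = realised − required = 12.2552% − 12.4624% = -0.21%

-0.21%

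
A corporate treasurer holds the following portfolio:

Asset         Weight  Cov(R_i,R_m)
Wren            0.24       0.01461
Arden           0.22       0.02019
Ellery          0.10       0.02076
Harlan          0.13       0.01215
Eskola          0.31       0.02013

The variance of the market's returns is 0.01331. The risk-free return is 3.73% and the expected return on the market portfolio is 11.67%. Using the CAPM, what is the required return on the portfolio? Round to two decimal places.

14.37%

β_Wren = 0.01461 / 0.01331 = 1.0977
β_Arden = 0.02019 / 0.01331 = 1.5169
β_Ellery = 0.02076 / 0.01331 = 1.5597
β_Harlan = 0.01215 / 0.01331 = 0.9128
β_Eskola = 0.02013 / 0.01331 = 1.5124
β_P = Σ w_i β_i = 0.24×1.0977 + 0.22×1.5169 + 0.10×1.5597 + 0.13×0.9128 + 0.31×1.5124 = 1.3406
MRP = 11.67% − 3.73% = 7.94%
E(R_P) = R_f + β_P × MRP = 3.73% + 1.3406 × 7.94% = 14.37%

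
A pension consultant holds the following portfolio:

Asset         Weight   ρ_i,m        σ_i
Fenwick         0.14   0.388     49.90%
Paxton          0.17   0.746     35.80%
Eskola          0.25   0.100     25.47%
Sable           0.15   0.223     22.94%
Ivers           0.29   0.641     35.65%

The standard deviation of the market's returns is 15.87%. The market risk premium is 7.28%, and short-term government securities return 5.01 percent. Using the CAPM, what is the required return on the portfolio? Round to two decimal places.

12.02%

β_Fenwick = 0.388 × 49.90% / 15.87% = 1.2200
β_Paxton = 0.746 × 35.80% / 15.87% = 1.6828
β_Eskola = 0.100 × 25.47% / 15.87% = 0.1605
β_Sable = 0.223 × 22.94% / 15.87% = 0.3223
β_Ivers = 0.641 × 35.65% / 15.87% = 1.4399
β_P = Σ w_i β_i = 0.14×1.2200 + 0.17×1.6828 + 0.25×0.1605 + 0.15×0.3223 + 0.29×1.4399 = 0.9629
E(R_P) = R_f + β_P × MRP = 5.01% + 0.9629 × 7.28% = 12.02%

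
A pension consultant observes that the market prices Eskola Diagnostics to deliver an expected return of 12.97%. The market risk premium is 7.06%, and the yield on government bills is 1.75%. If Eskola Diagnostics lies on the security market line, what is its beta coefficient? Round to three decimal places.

β = (E(R) − R_f) / MRP = (12.97% − 1.75%) / 7.06% = 11.22% / 7.06% = 1.589

1.589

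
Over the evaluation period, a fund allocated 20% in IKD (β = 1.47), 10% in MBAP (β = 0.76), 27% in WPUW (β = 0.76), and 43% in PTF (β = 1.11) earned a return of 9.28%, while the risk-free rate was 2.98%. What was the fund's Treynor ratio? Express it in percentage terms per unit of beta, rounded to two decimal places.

β_P = 0.20×1.47 + 0.10×0.76 + 0.27×0.76 + 0.43×1.11 = 1.0525
Treynor = (R_P − R_f) / β_P = (9.28% − 2.98%) / 1.0525 = 6.30% / 1.0525 = 5.99%

5.99%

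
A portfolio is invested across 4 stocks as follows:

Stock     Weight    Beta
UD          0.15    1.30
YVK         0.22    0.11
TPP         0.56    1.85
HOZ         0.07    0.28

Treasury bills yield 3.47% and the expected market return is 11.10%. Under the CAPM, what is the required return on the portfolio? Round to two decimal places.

13.20%

β_P = Σ w_i β_i = 0.15×1.30 + 0.22×0.11 + 0.56×1.85 + 0.07×0.28 = 1.2748
MRP = 11.10% − 3.47% = 7.63%
E(R_P) = R_f + β_P × MRP = 3.47% + 1.2748 × 7.63% = 13.20%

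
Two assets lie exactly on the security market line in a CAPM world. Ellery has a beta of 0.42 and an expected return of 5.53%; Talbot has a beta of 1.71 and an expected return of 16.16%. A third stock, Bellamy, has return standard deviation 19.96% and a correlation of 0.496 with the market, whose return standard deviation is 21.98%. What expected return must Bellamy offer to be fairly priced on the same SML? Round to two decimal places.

5.78%

MRP = (16.16% − 5.53%) / (1.71 − 0.42) = 8.2403%
R_f = 5.53% − 0.42 × 8.2403% = 2.0691%
β_Bellamy = ρ·σ_i/σ_m = 0.496 × 19.96 / 21.98 = 0.4504
E(R_Bellamy) = R_f + β × MRP = 2.0691% + 0.4504 × 8.2403% = 5.78%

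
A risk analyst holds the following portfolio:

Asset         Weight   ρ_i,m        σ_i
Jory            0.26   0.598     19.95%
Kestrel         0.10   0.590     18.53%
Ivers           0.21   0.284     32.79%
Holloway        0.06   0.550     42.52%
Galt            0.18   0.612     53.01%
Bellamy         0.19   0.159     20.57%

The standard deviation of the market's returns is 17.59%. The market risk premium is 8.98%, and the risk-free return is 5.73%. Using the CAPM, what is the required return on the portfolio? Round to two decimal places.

12.88%

β_Jory = 0.598 × 19.95% / 17.59% = 0.6782
β_Kestrel = 0.590 × 18.53% / 17.59% = 0.6215
β_Ivers = 0.284 × 32.79% / 17.59% = 0.5294
β_Holloway = 0.550 × 42.52% / 17.59% = 1.3295
β_Galt = 0.612 × 53.01% / 17.59% = 1.8444
β_Bellamy = 0.159 × 20.57% / 17.59% = 0.1859
β_P = Σ w_i β_i = 0.26×0.6782 + 0.10×0.6215 + 0.21×0.5294 + 0.06×1.3295 + 0.18×1.8444 + 0.19×0.1859 = 0.7967
E(R_P) = R_f + β_P × MRP = 5.73% + 0.7967 × 8.98% = 12.88%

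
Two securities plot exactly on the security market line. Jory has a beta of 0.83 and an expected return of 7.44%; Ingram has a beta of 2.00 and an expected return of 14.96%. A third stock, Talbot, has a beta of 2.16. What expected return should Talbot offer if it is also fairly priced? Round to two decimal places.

MRP (SML slope) = (14.96% − 7.44%) / (2.00 − 0.83) = 7.52% / 1.17 = 6.4274%
R_f (intercept) = 7.44% − 0.83 × 6.4274% = 2.1053%
E(R_Talbot) = R_f + β × MRP = 2.1053% + 2.16 × 6.4274% = 15.99%

15.99%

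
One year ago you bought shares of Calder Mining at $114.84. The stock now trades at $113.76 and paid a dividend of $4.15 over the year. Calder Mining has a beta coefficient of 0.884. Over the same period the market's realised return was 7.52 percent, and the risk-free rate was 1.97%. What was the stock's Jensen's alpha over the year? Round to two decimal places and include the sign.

-4.20%

Realised HPR = (P1 + D1 − P0) / P0 = (113.76 + 4.15 − 114.84) / 114.84 = 3.07 / 114.84 = 2.6733%
MRP = 7.52% − 1.97% = 5.55%
CAPM required = R_f + β·MRP = 1.97% + 0.884 × 5.55% = 6.87620%
α = realised − required = 2.6733% − 6.87620% = -4.20%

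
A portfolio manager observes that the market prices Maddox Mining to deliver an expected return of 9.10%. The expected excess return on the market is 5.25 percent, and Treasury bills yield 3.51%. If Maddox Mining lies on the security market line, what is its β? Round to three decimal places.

β = (E(R) − R_f) / MRP = (9.10% − 3.51%) / 5.25% = 5.59% / 5.25% = 1.065

1.065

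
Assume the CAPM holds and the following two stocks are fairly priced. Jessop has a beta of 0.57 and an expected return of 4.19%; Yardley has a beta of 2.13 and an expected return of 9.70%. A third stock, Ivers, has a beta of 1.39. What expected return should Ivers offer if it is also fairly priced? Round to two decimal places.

MRP (SML slope) = (9.70% − 4.19%) / (2.13 − 0.57) = 5.51% / 1.56 = 3.5321%
R_f (intercept) = 4.19% − 0.57 × 3.5321% = 2.1767%
E(R_Ivers) = R_f + β × MRP = 2.1767% + 1.39 × 3.5321% = 7.09%

7.09%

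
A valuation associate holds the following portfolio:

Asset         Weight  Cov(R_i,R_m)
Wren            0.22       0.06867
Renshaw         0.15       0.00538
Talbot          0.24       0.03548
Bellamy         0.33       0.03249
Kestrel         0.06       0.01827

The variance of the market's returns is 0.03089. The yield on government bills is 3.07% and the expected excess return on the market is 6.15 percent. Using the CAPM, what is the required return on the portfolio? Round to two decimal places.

10.29%

β_Wren = 0.06867 / 0.03089 = 2.2230
β_Renshaw = 0.00538 / 0.03089 = 0.1742
β_Talbot = 0.03548 / 0.03089 = 1.1486
β_Bellamy = 0.03249 / 0.03089 = 1.0518
β_Kestrel = 0.01827 / 0.03089 = 0.5915
β_P = Σ w_i β_i = 0.22×2.2230 + 0.15×0.1742 + 0.24×1.1486 + 0.33×1.0518 + 0.06×0.5915 = 1.1734
E(R_P) = R_f + β_P × MRP = 3.07% + 1.1734 × 6.15% = 10.29%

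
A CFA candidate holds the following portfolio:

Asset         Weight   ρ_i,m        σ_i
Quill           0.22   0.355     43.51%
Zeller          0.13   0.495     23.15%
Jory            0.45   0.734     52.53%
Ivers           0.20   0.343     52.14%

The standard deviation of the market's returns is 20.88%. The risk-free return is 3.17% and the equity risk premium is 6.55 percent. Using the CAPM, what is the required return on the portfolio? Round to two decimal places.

β_Quill = 0.355 × 43.51% / 20.88% = 0.7398
β_Zeller = 0.495 × 23.15% / 20.88% = 0.5488
β_Jory = 0.734 × 52.53% / 20.88% = 1.8466
β_Ivers = 0.343 × 52.14% / 20.88% = 0.8565
β_P = Σ w_i β_i = 0.22×0.7398 + 0.13×0.5488 + 0.45×1.8466 + 0.20×0.8565 = 1.2364
E(R_P) = R_f + β_P × MRP = 3.17% + 1.2364 × 6.55% = 11.27%

11.27%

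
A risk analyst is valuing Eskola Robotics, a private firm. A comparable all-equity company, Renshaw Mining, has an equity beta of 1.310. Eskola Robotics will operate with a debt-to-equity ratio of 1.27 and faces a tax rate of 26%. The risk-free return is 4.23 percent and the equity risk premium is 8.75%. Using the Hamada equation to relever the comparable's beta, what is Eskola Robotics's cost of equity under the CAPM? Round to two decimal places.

β_L = β_U × [1 + (1 − t)(D/E)] = 1.310 × [1 + (1 − 0.26) × 1.27]
    = 1.310 × [1 + 0.74 × 1.27] = 1.310 × 1.9398 = 2.5411
E(R) = R_f + β_L × MRP = 4.23% + 2.5411 × 8.75% = 26.46%

26.46%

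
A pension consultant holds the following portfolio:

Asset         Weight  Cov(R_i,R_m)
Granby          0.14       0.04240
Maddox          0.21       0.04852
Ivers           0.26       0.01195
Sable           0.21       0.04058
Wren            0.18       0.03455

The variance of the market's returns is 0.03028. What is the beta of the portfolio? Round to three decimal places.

β_Granby = 0.04240 / 0.03028 = 1.4003
β_Maddox = 0.04852 / 0.03028 = 1.6024
β_Ivers = 0.01195 / 0.03028 = 0.3946
β_Sable = 0.04058 / 0.03028 = 1.3402
β_Wren = 0.03455 / 0.03028 = 1.1410
β_P = Σ w_i β_i = 0.14×1.4003 + 0.21×1.6024 + 0.26×0.3946 + 0.21×1.3402 + 0.18×1.1410 = 1.1220

1.122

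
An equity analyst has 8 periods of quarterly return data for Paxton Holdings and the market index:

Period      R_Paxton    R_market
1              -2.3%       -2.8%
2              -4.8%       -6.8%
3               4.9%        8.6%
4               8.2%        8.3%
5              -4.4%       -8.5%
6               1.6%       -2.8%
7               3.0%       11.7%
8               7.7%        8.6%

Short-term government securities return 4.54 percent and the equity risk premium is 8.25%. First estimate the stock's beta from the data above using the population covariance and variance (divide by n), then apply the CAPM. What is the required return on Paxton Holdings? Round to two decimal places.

9.17%

Mean R_i = (-2.3 − 4.8 + 4.9 + 8.2 − 4.4 + 1.6 + 3.0 + 7.7) / 8 = 1.7375%
Mean R_m = (-2.8 − 6.8 + 8.6 + 8.3 − 8.5 − 2.8 + 11.7 + 8.6) / 8 = 2.0375%
Σ(R_i − R̄_i)(R_m − R̄_m) = 255.1988  ⇒  Cov = 255.1988 / 8 = 31.8999
Σ(R_m − R̄_m)² = 454.6588  ⇒  Var(R_m) = 454.6588 / 8 = 56.8324
β = Cov / Var(R_m) = 31.8999 / 56.8324 = 0.5613
E(R) = R_f + β × MRP = 4.54% + 0.5613 × 8.25% = 9.17%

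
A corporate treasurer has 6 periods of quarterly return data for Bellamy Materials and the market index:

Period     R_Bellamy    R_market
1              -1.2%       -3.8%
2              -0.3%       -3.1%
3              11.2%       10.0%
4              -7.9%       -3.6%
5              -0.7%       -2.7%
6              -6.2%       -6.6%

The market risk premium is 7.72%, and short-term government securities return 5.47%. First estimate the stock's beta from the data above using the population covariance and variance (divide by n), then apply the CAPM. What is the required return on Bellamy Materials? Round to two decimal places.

13.57%

Mean R_i = (-1.2 − 0.3 + 11.2 − 7.9 − 0.7 − 6.2) / 6 = -0.8500%
Mean R_m = (-3.8 − 3.1 + 10.0 − 3.6 − 2.7 − 6.6) / 6 = -1.6333%
Σ(R_i − R̄_i)(R_m − R̄_m) = 180.4100  ⇒  Cov = 180.4100 / 6 = 30.0683
Σ(R_m − R̄_m)² = 171.8533  ⇒  Var(R_m) = 171.8533 / 6 = 28.6422
β = Cov / Var(R_m) = 30.0683 / 28.6422 = 1.0498
E(R) = R_f + β × MRP = 5.47% + 1.0498 × 7.72% = 13.57%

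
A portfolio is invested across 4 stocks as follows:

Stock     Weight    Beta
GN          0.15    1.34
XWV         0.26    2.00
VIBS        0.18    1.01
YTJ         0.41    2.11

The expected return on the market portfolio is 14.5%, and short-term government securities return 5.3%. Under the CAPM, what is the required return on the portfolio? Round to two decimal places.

β_P = Σ w_i β_i = 0.15×1.34 + 0.26×2.00 + 0.18×1.01 + 0.41×2.11 = 1.7679
MRP = 14.5% − 5.3% = 9.20%
E(R_P) = R_f + β_P × MRP = 5.3% + 1.7679 × 9.2% = 21.56%

21.56%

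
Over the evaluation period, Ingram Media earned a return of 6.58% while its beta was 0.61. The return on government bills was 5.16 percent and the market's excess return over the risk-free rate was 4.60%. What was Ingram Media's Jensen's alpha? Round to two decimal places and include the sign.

CAPM benchmark = R_f + β(R_m − R_f) = 5.16% + 0.61 × 4.60% = 7.9660%
α = actual − benchmark = 6.58% − 7.9660% = -1.39%

-1.39%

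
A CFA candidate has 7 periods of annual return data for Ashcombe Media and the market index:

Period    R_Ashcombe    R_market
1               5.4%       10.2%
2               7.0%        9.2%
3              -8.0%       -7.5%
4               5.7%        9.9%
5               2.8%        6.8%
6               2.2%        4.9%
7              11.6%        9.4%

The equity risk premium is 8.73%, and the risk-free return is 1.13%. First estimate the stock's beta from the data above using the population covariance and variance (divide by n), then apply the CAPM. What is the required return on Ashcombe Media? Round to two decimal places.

8.85%

Mean R_i = (5.4 + 7.0 − 8.0 + 5.7 + 2.8 + 2.2 + 11.6) / 7 = 3.8143%
Mean R_m = (10.2 + 9.2 − 7.5 + 9.9 + 6.8 + 4.9 + 9.4) / 7 = 6.1286%
Σ(R_i − R̄_i)(R_m − R̄_m) = 211.1371  ⇒  Cov = 211.1371 / 7 = 30.1624
Σ(R_m − R̄_m)² = 238.6343  ⇒  Var(R_m) = 238.6343 / 7 = 34.0906
β = Cov / Var(R_m) = 30.1624 / 34.0906 = 0.8848
E(R) = R_f + β × MRP = 1.13% + 0.8848 × 8.73% = 8.85%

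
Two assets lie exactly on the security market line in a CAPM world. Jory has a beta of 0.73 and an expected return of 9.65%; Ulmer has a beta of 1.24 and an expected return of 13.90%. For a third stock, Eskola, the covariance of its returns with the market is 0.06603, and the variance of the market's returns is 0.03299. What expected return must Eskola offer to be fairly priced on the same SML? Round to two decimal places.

20.25%

MRP = (13.90% − 9.65%) / (1.24 − 0.73) = 8.3333%
R_f = 9.65% − 0.73 × 8.3333% = 3.5667%
β_Eskola = Cov / Var(R_m) = 0.06603 / 0.03299 = 2.0015
E(R_Eskola) = R_f + β × MRP = 3.5667% + 2.0015 × 8.3333% = 20.25%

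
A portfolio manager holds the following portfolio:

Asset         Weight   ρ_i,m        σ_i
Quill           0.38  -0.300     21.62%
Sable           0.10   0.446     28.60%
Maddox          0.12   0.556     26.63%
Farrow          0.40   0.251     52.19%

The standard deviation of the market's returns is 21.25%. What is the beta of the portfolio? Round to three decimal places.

0.274

β_Quill = -0.300 × 21.62% / 21.25% = -0.3052
β_Sable = 0.446 × 28.60% / 21.25% = 0.6003
β_Maddox = 0.556 × 26.63% / 21.25% = 0.6968
β_Farrow = 0.251 × 52.19% / 21.25% = 0.6165
β_P = Σ w_i β_i = 0.38×-0.3052 + 0.10×0.6003 + 0.12×0.6968 + 0.40×0.6165 = 0.2743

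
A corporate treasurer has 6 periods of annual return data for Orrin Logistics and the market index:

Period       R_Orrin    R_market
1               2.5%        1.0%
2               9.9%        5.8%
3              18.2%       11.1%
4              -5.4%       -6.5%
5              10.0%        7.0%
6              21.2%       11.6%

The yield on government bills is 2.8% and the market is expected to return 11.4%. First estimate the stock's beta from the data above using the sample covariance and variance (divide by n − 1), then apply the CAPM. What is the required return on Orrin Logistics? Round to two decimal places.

14.98%

Mean R_i = (2.5 + 9.9 + 18.2 − 5.4 + 10.0 + 21.2) / 6 = 9.4000%
Mean R_m = (1.0 + 5.8 + 11.1 − 6.5 + 7.0 + 11.6) / 6 = 5.0000%
Σ(R_i − R̄_i)(R_m − R̄_m) = 330.9600  ⇒  Cov = 330.9600 / 5 = 66.1920
Σ(R_m − R̄_m)² = 233.6600  ⇒  Var(R_m) = 233.6600 / 5 = 46.7320
β = Cov / Var(R_m) = 66.1920 / 46.7320 = 1.4164
MRP = 11.4% − 2.8% = 8.60%
E(R) = R_f + β × MRP = 2.8% + 1.4164 × 8.6% = 14.98%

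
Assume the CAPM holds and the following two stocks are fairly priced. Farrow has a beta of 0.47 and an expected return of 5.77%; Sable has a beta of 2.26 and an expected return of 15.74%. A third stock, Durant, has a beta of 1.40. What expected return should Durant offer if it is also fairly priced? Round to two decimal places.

MRP (SML slope) = (15.74% − 5.77%) / (2.26 − 0.47) = 9.97% / 1.79 = 5.5698%
R_f (intercept) = 5.77% − 0.47 × 5.5698% = 3.1522%
E(R_Durant) = R_f + β × MRP = 3.1522% + 1.40 × 5.5698% = 10.95%

10.95%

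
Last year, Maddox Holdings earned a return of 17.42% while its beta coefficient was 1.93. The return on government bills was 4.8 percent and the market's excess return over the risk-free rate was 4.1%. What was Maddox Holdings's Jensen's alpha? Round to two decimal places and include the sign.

+4.71%

CAPM benchmark = R_f + β(R_m − R_f) = 4.8% + 1.93 × 4.1% = 12.7130%
α = actual − benchmark = 17.42% − 12.7130% = +4.71%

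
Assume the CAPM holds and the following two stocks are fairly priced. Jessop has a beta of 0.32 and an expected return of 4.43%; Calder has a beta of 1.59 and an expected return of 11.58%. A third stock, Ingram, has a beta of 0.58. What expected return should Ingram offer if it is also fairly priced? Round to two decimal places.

MRP (SML slope) = (11.58% − 4.43%) / (1.59 − 0.32) = 7.15% / 1.27 = 5.6299%
R_f (intercept) = 4.43% − 0.32 × 5.6299% = 2.6284%
E(R_Ingram) = R_f + β × MRP = 2.6284% + 0.58 × 5.6299% = 5.89%

5.89%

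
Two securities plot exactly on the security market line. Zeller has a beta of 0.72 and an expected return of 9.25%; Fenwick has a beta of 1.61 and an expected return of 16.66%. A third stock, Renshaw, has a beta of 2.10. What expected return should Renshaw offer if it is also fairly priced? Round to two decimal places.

MRP (SML slope) = (16.66% − 9.25%) / (1.61 − 0.72) = 7.41% / 0.89 = 8.3258%
R_f (intercept) = 9.25% − 0.72 × 8.3258% = 3.2554%
E(R_Renshaw) = R_f + β × MRP = 3.2554% + 2.10 × 8.3258% = 20.74%

20.74%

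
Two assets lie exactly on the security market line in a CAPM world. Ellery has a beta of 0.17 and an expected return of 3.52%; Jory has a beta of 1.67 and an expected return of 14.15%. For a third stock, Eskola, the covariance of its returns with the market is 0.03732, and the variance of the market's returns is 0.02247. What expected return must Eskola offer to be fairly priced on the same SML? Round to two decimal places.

14.09%

MRP = (14.15% − 3.52%) / (1.67 − 0.17) = 7.0867%
R_f = 3.52% − 0.17 × 7.0867% = 2.3153%
β_Eskola = Cov / Var(R_m) = 0.03732 / 0.02247 = 1.6609
E(R_Eskola) = R_f + β × MRP = 2.3153% + 1.6609 × 7.0867% = 14.09%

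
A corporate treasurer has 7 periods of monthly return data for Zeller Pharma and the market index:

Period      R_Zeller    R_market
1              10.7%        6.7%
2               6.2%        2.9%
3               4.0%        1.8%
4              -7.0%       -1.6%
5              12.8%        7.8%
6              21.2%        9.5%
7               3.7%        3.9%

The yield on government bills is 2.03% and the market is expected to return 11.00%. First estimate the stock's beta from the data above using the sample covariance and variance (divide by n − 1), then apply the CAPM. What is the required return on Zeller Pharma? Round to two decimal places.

21.90%

Mean R_i = (10.7 + 6.2 + 4.0 − 7.0 + 12.8 + 21.2 + 3.7) / 7 = 7.3714%
Mean R_m = (6.7 + 2.9 + 1.8 − 1.6 + 7.8 + 9.5 + 3.9) / 7 = 4.4286%
Σ(R_i − R̄_i)(R_m − R̄_m) = 195.2257  ⇒  Cov = 195.2257 / 6 = 32.5376
Σ(R_m − R̄_m)² = 88.1143  ⇒  Var(R_m) = 88.1143 / 6 = 14.6857
β = Cov / Var(R_m) = 32.5376 / 14.6857 = 2.2156
MRP = 11.00% − 2.03% = 8.97%
E(R) = R_f + β × MRP = 2.03% + 2.2156 × 8.97% = 21.90%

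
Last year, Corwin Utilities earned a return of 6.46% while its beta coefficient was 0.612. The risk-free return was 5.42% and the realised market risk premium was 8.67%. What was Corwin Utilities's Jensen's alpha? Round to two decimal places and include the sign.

CAPM benchmark = R_f + β(R_m − R_f) = 5.42% + 0.612 × 8.67% = 10.72604%
α = actual − benchmark = 6.46% − 10.72604% = -4.27%

-4.27%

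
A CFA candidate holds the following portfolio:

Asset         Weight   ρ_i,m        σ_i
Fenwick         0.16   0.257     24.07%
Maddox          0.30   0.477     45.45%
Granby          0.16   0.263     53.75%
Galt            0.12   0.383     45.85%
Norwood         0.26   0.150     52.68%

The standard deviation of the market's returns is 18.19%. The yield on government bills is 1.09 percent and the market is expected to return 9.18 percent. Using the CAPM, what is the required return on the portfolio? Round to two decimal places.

7.28%

β_Fenwick = 0.257 × 24.07% / 18.19% = 0.3401
β_Maddox = 0.477 × 45.45% / 18.19% = 1.1918
β_Granby = 0.263 × 53.75% / 18.19% = 0.7771
β_Galt = 0.383 × 45.85% / 18.19% = 0.9654
β_Norwood = 0.150 × 52.68% / 18.19% = 0.4344
β_P = Σ w_i β_i = 0.16×0.3401 + 0.30×1.1918 + 0.16×0.7771 + 0.12×0.9654 + 0.26×0.4344 = 0.7651
MRP = 9.18% − 1.09% = 8.09%
E(R_P) = R_f + β_P × MRP = 1.09% + 0.7651 × 8.09% = 7.28%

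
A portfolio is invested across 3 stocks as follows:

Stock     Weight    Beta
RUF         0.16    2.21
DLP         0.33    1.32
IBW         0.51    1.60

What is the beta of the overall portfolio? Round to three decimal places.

β_P = Σ w_i β_i = 0.16×2.21 + 0.33×1.32 + 0.51×1.60 = 1.6052

1.605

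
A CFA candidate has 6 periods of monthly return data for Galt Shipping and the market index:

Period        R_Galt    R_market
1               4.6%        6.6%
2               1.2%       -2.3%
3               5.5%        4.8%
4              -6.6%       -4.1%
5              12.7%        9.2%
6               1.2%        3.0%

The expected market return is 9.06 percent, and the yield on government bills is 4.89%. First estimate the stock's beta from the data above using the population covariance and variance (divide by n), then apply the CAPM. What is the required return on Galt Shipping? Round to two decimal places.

9.53%

Mean R_i = (4.6 + 1.2 + 5.5 − 6.6 + 12.7 + 1.2) / 6 = 3.1000%
Mean R_m = (6.6 − 2.3 + 4.8 − 4.1 + 9.2 + 3.0) / 6 = 2.8667%
Σ(R_i − R̄_i)(R_m − R̄_m) = 148.1800  ⇒  Cov = 148.1800 / 6 = 24.6967
Σ(R_m − R̄_m)² = 133.0333  ⇒  Var(R_m) = 133.0333 / 6 = 22.1722
β = Cov / Var(R_m) = 24.6967 / 22.1722 = 1.1139
MRP = 9.06% − 4.89% = 4.17%
E(R) = R_f + β × MRP = 4.89% + 1.1139 × 4.17% = 9.53%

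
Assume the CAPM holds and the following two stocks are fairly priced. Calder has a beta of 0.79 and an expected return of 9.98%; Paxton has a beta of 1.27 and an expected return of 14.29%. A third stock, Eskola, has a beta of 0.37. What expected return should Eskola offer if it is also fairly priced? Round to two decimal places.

MRP (SML slope) = (14.29% − 9.98%) / (1.27 − 0.79) = 4.31% / 0.48 = 8.9792%
R_f (intercept) = 9.98% − 0.79 × 8.9792% = 2.8864%
E(R_Eskola) = R_f + β × MRP = 2.8864% + 0.37 × 8.9792% = 6.21%

6.21%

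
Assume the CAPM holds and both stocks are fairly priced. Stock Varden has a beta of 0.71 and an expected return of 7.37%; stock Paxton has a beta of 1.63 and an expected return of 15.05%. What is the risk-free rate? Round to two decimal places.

Both satisfy E(R) = R_f + β·MRP, so the slope of the SML is
MRP = (15.05% − 7.37%) / (1.63 − 0.71) = 7.68% / 0.92 = 8.3478%
R_f = E(R_Varden) − β_Varden·MRP = 7.37% − 0.71 × 8.3478% = 1.4431%

1.44%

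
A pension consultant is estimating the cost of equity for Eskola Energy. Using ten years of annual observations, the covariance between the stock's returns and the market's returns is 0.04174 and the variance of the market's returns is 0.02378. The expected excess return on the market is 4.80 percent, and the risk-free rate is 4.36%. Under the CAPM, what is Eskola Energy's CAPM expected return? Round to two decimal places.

β = Cov(R_i, R_m) / Var(R_m) = 0.04174 / 0.02378 = 1.7553
E(R) = R_f + β × MRP = 4.36% + 1.7553 × 4.80% = 12.79%

12.79%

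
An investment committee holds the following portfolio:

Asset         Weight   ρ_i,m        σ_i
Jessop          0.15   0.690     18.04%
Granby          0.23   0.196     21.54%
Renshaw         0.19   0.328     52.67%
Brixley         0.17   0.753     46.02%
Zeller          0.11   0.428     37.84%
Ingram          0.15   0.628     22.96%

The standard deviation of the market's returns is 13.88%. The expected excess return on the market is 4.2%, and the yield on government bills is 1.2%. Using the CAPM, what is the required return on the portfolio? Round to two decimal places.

6.03%

β_Jessop = 0.690 × 18.04% / 13.88% = 0.8968
β_Granby = 0.196 × 21.54% / 13.88% = 0.3042
β_Renshaw = 0.328 × 52.67% / 13.88% = 1.2447
β_Brixley = 0.753 × 46.02% / 13.88% = 2.4966
β_Zeller = 0.428 × 37.84% / 13.88% = 1.1668
β_Ingram = 0.628 × 22.96% / 13.88% = 1.0388
β_P = Σ w_i β_i = 0.15×0.8968 + 0.23×0.3042 + 0.19×1.2447 + 0.17×2.4966 + 0.11×1.1668 + 0.15×1.0388 = 1.1496
E(R_P) = R_f + β_P × MRP = 1.2% + 1.1496 × 4.2% = 6.03%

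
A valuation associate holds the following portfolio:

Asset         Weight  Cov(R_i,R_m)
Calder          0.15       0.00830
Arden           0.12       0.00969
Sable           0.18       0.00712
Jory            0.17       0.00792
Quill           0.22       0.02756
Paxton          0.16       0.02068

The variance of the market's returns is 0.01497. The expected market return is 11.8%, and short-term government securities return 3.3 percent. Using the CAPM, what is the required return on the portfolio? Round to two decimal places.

11.48%

β_Calder = 0.00830 / 0.01497 = 0.5544
β_Arden = 0.00969 / 0.01497 = 0.6473
β_Sable = 0.00712 / 0.01497 = 0.4756
β_Jory = 0.00792 / 0.01497 = 0.5291
β_Quill = 0.02756 / 0.01497 = 1.8410
β_Paxton = 0.02068 / 0.01497 = 1.3814
β_P = Σ w_i β_i = 0.15×0.5544 + 0.12×0.6473 + 0.18×0.4756 + 0.17×0.5291 + 0.22×1.8410 + 0.16×1.3814 = 0.9624
MRP = 11.8% − 3.3% = 8.50%
E(R_P) = R_f + β_P × MRP = 3.3% + 0.9624 × 8.5% = 11.48%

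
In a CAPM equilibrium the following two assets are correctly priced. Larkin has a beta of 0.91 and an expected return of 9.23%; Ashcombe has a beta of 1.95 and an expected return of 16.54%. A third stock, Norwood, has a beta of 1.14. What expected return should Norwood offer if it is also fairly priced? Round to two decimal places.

10.85%

MRP (SML slope) = (16.54% − 9.23%) / (1.95 − 0.91) = 7.31% / 1.04 = 7.0288%
R_f (intercept) = 9.23% − 0.91 × 7.0288% = 2.8338%
E(R_Norwood) = R_f + β × MRP = 2.8338% + 1.14 × 7.0288% = 10.85%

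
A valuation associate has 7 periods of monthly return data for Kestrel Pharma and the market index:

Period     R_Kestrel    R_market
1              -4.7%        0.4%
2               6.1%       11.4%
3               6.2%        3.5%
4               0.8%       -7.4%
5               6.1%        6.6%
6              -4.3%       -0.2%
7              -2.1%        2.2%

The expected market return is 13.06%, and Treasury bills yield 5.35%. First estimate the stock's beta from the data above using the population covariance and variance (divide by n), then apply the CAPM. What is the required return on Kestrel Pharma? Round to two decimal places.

9.11%

Mean R_i = (-4.7 + 6.1 + 6.2 + 0.8 + 6.1 − 4.3 − 2.1) / 7 = 1.1571%
Mean R_m = (0.4 + 11.4 + 3.5 − 7.4 + 6.6 − 0.2 + 2.2) / 7 = 2.3571%
Σ(R_i − R̄_i)(R_m − R̄_m) = 100.8471  ⇒  Cov = 100.8471 / 7 = 14.4067
Σ(R_m − R̄_m)² = 206.6771  ⇒  Var(R_m) = 206.6771 / 7 = 29.5253
β = Cov / Var(R_m) = 14.4067 / 29.5253 = 0.4879
MRP = 13.06% − 5.35% = 7.71%
E(R) = R_f + β × MRP = 5.35% + 0.4879 × 7.71% = 9.11%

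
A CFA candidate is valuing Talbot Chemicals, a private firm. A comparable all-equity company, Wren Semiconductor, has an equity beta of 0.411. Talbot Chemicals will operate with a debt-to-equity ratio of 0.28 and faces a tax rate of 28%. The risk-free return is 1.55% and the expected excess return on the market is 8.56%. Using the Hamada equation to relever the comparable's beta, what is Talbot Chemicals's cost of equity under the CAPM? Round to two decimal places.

β_L = β_U × [1 + (1 − t)(D/E)] = 0.411 × [1 + (1 − 0.28) × 0.28]
    = 0.411 × [1 + 0.72 × 0.28] = 0.411 × 1.2016 = 0.4939
E(R) = R_f + β_L × MRP = 1.55% + 0.4939 × 8.56% = 5.78%

5.78%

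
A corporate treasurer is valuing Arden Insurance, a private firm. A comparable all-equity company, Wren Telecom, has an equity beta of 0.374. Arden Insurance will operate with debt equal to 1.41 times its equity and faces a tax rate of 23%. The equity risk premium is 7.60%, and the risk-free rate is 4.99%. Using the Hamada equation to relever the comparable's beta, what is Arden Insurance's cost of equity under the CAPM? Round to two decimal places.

β_L = β_U × [1 + (1 − t)(D/E)] = 0.374 × [1 + (1 − 0.23) × 1.41]
    = 0.374 × [1 + 0.77 × 1.41] = 0.374 × 2.0857 = 0.7801
E(R) = R_f + β_L × MRP = 4.99% + 0.7801 × 7.60% = 10.92%

10.92%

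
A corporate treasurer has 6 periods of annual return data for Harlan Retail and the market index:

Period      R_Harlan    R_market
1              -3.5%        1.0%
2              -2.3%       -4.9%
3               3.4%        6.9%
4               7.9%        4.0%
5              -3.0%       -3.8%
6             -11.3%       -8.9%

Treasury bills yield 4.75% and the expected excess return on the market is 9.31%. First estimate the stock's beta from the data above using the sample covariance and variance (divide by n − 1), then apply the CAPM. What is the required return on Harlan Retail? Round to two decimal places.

Mean R_i = (-3.5 − 2.3 + 3.4 + 7.9 − 3.0 − 11.3) / 6 = -1.4667%
Mean R_m = (1.0 − 4.9 + 6.9 + 4.0 − 3.8 − 8.9) / 6 = -0.9500%
Σ(R_i − R̄_i)(R_m − R̄_m) = 166.4400  ⇒  Cov = 166.4400 / 5 = 33.2880
Σ(R_m − R̄_m)² = 176.8550  ⇒  Var(R_m) = 176.8550 / 5 = 35.3710
β = Cov / Var(R_m) = 33.2880 / 35.3710 = 0.9411
E(R) = R_f + β × MRP = 4.75% + 0.9411 × 9.31% = 13.51%

13.51%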